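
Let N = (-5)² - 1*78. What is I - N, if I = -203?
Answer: -150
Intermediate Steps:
N = -53 (N = 25 - 78 = -53)
I - N = -203 - 1*(-53) = -203 + 53 = -150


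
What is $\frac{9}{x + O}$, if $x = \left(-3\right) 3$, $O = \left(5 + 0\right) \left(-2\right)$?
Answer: $- \frac{9}{19} \approx -0.47368$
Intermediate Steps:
$O = -10$ ($O = 5 \left(-2\right) = -10$)
$x = -9$
$\frac{9}{x + O} = \frac{9}{-9 - 10} = \frac{9}{-19} = 9 \left(- \frac{1}{19}\right) = - \frac{9}{19}$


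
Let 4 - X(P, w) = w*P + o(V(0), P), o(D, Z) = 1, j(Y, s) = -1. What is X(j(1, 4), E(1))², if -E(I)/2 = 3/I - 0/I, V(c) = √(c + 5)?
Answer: 9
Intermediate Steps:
V(c) = √(5 + c)
E(I) = -6/I (E(I) = -2*(3/I - 0/I) = -2*(3/I - 1*0) = -2*(3/I + 0) = -6/I)
X(P, w) = 3 - P*w (X(P, w) = 4 - (w*P + 1) = 4 - (P*w + 1) = 4 - (1 + P*w) = 4 + (-1 - P*w) = 3 - P*w)
X(j(1, 4), E(1))² = (3 - 1*(-1)*(-6/1))² = (3 - 1*(-1)*(-6*1))² = (3 - 1*(-1)*(-6))² = (3 - 6)² = (-3)² = 9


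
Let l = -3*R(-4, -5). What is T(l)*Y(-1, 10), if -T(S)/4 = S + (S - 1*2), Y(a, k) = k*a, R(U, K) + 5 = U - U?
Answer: 1120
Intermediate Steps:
R(U, K) = -5 (R(U, K) = -5 + (U - U) = -5 + 0 = -5)
Y(a, k) = a*k
l = 15 (l = -3*(-5) = 15)
T(S) = 8 - 8*S (T(S) = -4*(S + (S - 1*2)) = -4*(S + (S - 2)) = -4*(S + (-2 + S)) = -4*(-2 + 2*S) = 8 - 8*S)
T(l)*Y(-1, 10) = (8 - 8*15)*(-1*10) = (8 - 120)*(-10) = -112*(-10) = 1120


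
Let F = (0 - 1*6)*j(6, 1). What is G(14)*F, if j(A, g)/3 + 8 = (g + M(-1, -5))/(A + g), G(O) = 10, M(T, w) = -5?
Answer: 10800/7 ≈ 1542.9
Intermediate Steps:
j(A, g) = -24 + 3*(-5 + g)/(A + g) (j(A, g) = -24 + 3*((g - 5)/(A + g)) = -24 + 3*((-5 + g)/(A + g)) = -24 + 3*(-5 + g)/(A + g))
F = 1080/7 (F = (0 - 1*6)*(3*(-5 - 8*6 - 7*1)/(6 + 1)) = (0 - 6)*(3*(-5 - 48 - 7)/7) = -18*(-60)/7 = -6*(-180/7) = 1080/7 ≈ 154.29)
G(14)*F = 10*(1080/7) = 10800/7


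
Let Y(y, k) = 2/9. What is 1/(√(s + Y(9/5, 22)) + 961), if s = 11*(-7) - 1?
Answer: 8649/8312389 - 30*I*√7/8312389 ≈ 0.0010405 - 9.5487e-6*I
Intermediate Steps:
Y(y, k) = 2/9 (Y(y, k) = 2*(⅑) = 2/9)
s = -78 (s = -77 - 1 = -78)
1/(√(s + Y(9/5, 22)) + 961) = 1/(√(-78 + 2/9) + 961) = 1/(√(-700/9) + 961) = 1/(10*I*√7/3 + 961) = 1/(961 + 10*I*√7/3)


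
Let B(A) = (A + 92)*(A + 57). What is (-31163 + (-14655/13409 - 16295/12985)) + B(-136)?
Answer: -18193036789/657041 ≈ -27689.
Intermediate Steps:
B(A) = (57 + A)*(92 + A) (B(A) = (92 + A)*(57 + A) = (57 + A)*(92 + A))
(-31163 + (-14655/13409 - 16295/12985)) + B(-136) = (-31163 + (-14655/13409 - 16295/12985)) + (5244 + (-136)**2 + 149*(-136)) = (-31163 + (-14655*1/13409 - 16295*1/12985)) + (5244 + 18496 - 20264) = (-31163 + (-14655/13409 - 3259/2597)) + 3476 = (-31163 - 1542622/657041) + 3476 = -20476911305/657041 + 3476 = -18193036789/657041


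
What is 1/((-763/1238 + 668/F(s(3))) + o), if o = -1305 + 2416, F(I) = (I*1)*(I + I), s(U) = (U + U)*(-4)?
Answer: 178272/198053693 ≈ 0.00090012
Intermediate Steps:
s(U) = -8*U (s(U) = (2*U)*(-4) = -8*U)
F(I) = 2*I² (F(I) = I*(2*I) = 2*I²)
o = 1111
1/((-763/1238 + 668/F(s(3))) + o) = 1/((-763/1238 + 668/((2*(-8*3)²))) + 1111) = 1/((-763*1/1238 + 668/((2*(-24)²))) + 1111) = 1/((-763/1238 + 668/((2*576))) + 1111) = 1/((-763/1238 + 668/1152) + 1111) = 1/((-763/1238 + 668*(1/1152)) + 1111) = 1/((-763/1238 + 167/288) + 1111) = 1/(-6499/178272 + 1111) = 1/(198053693/178272) = 178272/198053693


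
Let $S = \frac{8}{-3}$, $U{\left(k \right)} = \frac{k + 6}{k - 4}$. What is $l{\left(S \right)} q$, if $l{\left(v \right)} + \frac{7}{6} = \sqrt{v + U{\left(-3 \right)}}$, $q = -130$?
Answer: $\frac{455}{3} - \frac{130 i \sqrt{1365}}{21} \approx 151.67 - 228.71 i$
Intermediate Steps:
$U{\left(k \right)} = \frac{6 + k}{-4 + k}$
$S = - \frac{8}{3}$ ($S = 8 \left(- \frac{1}{3}\right) = - \frac{8}{3} \approx -2.6667$)
$l{\left(v \right)} = - \frac{7}{6} + \sqrt{- \frac{3}{7} + v}$ ($l{\left(v \right)} = - \frac{7}{6} + \sqrt{v + \frac{6 - 3}{-4 - 3}} = - \frac{7}{6} + \sqrt{v + \frac{1}{-7} \cdot 3} = - \frac{7}{6} + \sqrt{v - \frac{3}{7}} = - \frac{7}{6} + \sqrt{- \frac{3}{7} + v}$)
$l{\left(S \right)} q = \left(- \frac{7}{6} + \frac{\sqrt{-21 + 49 \left(- \frac{8}{3}\right)}}{7}\right) \left(-130\right) = \left(- \frac{7}{6} + \frac{\sqrt{-21 - \frac{392}{3}}}{7}\right) \left(-130\right) = \left(- \frac{7}{6} + \frac{\sqrt{- \frac{455}{3}}}{7}\right) \left(-130\right) = \left(- \frac{7}{6} + \frac{\frac{1}{3} i \sqrt{1365}}{7}\right) \left(-130\right) = \left(- \frac{7}{6} + \frac{i \sqrt{1365}}{21}\right) \left(-130\right) = \frac{455}{3} - \frac{130 i \sqrt{1365}}{21}$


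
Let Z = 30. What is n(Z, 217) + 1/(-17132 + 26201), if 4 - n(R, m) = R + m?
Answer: -2203766/9069 ≈ -243.00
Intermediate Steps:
n(R, m) = 4 - R - m (n(R, m) = 4 - (R + m) = 4 + (-R - m) = 4 - R - m)
n(Z, 217) + 1/(-17132 + 26201) = (4 - 1*30 - 1*217) + 1/(-17132 + 26201) = (4 - 30 - 217) + 1/9069 = -243 + 1/9069 = -2203766/9069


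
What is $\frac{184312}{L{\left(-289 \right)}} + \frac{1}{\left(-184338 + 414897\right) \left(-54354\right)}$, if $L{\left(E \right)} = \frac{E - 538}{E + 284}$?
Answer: $\frac{11548809189181333}{10363801813722} \approx 1114.3$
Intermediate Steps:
$L{\left(E \right)} = \frac{-538 + E}{284 + E}$
$\frac{184312}{L{\left(-289 \right)}} + \frac{1}{\left(-184338 + 414897\right) \left(-54354\right)} = \frac{184312}{\frac{1}{284 - 289} \left(-538 - 289\right)} + \frac{1}{\left(-184338 + 414897\right) \left(-54354\right)} = \frac{184312}{\frac{1}{-5} \left(-827\right)} + \frac{1}{230559} \left(- \frac{1}{54354}\right) = \frac{184312}{\left(- \frac{1}{5}\right) \left(-827\right)} + \frac{1}{230559} \left(- \frac{1}{54354}\right) = \frac{184312}{\frac{827}{5}} - \frac{1}{12531803886} = 184312 \cdot \frac{5}{827} - \frac{1}{12531803886} = \frac{921560}{827} - \frac{1}{12531803886} = \frac{11548809189181333}{10363801813722}$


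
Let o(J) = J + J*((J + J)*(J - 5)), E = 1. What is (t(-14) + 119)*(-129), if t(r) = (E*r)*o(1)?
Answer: -27993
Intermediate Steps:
o(J) = J + 2*J²*(-5 + J) (o(J) = J + J*((2*J)*(-5 + J)) = J + J*(2*J*(-5 + J)) = J + 2*J²*(-5 + J))
t(r) = -7*r (t(r) = (1*r)*(1*(1 - 10*1 + 2*1²)) = r*(1*(1 - 10 + 2*1)) = r*(1*(1 - 10 + 2)) = r*(1*(-7)) = r*(-7) = -7*r)
(t(-14) + 119)*(-129) = (-7*(-14) + 119)*(-129) = (98 + 119)*(-129) = 217*(-129) = -27993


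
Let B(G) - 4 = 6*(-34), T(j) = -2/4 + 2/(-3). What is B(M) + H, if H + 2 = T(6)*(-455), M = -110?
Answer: 1973/6 ≈ 328.83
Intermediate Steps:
T(j) = -7/6 (T(j) = -2*1/4 + 2*(-1/3) = -1/2 - 2/3 = -7/6)
B(G) = -200 (B(G) = 4 + 6*(-34) = 4 - 204 = -200)
H = 3173/6 (H = -2 - 7/6*(-455) = -2 + 3185/6 = 3173/6 ≈ 528.83)
B(M) + H = -200 + 3173/6 = 1973/6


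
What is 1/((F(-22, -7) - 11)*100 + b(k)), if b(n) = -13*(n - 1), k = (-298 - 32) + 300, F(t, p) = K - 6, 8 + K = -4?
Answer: -1/2497 ≈ -0.00040048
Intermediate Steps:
K = -12 (K = -8 - 4 = -12)
F(t, p) = -18 (F(t, p) = -12 - 6 = -18)
k = -30 (k = -330 + 300 = -30)
b(n) = 13 - 13*n (b(n) = -13*(-1 + n) = 13 - 13*n)
1/((F(-22, -7) - 11)*100 + b(k)) = 1/((-18 - 11)*100 + (13 - 13*(-30))) = 1/(-29*100 + (13 + 390)) = 1/(-2900 + 403) = 1/(-2497) = -1/2497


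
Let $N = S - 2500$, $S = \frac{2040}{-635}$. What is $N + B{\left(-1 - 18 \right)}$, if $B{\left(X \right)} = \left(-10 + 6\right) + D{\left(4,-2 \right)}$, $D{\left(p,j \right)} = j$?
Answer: $- \frac{318670}{127} \approx -2509.2$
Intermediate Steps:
$S = - \frac{408}{127}$ ($S = 2040 \left(- \frac{1}{635}\right) = - \frac{408}{127} \approx -3.2126$)
$B{\left(X \right)} = -6$ ($B{\left(X \right)} = \left(-10 + 6\right) - 2 = -4 - 2 = -6$)
$N = - \frac{317908}{127}$ ($N = - \frac{408}{127} - 2500 = - \frac{317908}{127} \approx -2503.2$)
$N + B{\left(-1 - 18 \right)} = - \frac{317908}{127} - 6 = - \frac{318670}{127}$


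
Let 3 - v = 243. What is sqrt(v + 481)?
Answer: sqrt(241) ≈ 15.524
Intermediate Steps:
v = -240 (v = 3 - 1*243 = 3 - 243 = -240)
sqrt(v + 481) = sqrt(-240 + 481) = sqrt(241)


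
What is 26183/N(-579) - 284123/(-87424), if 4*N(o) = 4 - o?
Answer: 9321734077/50968192 ≈ 182.89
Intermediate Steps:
N(o) = 1 - o/4 (N(o) = (4 - o)/4 = 1 - o/4)
26183/N(-579) - 284123/(-87424) = 26183/(1 - ¼*(-579)) - 284123/(-87424) = 26183/(1 + 579/4) - 284123*(-1/87424) = 26183/(583/4) + 284123/87424 = 26183*(4/583) + 284123/87424 = 104732/583 + 284123/87424 = 9321734077/50968192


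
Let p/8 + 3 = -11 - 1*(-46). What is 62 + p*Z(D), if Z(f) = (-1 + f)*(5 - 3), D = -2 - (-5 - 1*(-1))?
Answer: 574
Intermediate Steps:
D = 2 (D = -2 - (-5 + 1) = -2 - 1*(-4) = -2 + 4 = 2)
Z(f) = -2 + 2*f (Z(f) = (-1 + f)*2 = -2 + 2*f)
p = 256 (p = -24 + 8*(-11 - 1*(-46)) = -24 + 8*(-11 + 46) = -24 + 8*35 = -24 + 280 = 256)
62 + p*Z(D) = 62 + 256*(-2 + 2*2) = 62 + 256*(-2 + 4) = 62 + 256*2 = 62 + 512 = 574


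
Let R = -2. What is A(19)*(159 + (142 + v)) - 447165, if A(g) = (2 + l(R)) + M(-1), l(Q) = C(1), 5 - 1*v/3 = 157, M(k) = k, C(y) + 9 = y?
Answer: -446080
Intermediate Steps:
C(y) = -9 + y
v = -456 (v = 15 - 3*157 = 15 - 471 = -456)
l(Q) = -8 (l(Q) = -9 + 1 = -8)
A(g) = -7 (A(g) = (2 - 8) - 1 = -6 - 1 = -7)
A(19)*(159 + (142 + v)) - 447165 = -7*(159 + (142 - 456)) - 447165 = -7*(159 - 314) - 447165 = -7*(-155) - 447165 = 1085 - 447165 = -446080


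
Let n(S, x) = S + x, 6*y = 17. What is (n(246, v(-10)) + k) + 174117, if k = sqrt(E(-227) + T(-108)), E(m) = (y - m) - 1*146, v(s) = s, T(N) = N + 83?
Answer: 174353 + sqrt(2118)/6 ≈ 1.7436e+5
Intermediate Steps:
y = 17/6 (y = (1/6)*17 = 17/6 ≈ 2.8333)
T(N) = 83 + N
E(m) = -859/6 - m (E(m) = (17/6 - m) - 1*146 = (17/6 - m) - 146 = -859/6 - m)
k = sqrt(2118)/6 (k = sqrt((-859/6 - 1*(-227)) + (83 - 108)) = sqrt((-859/6 + 227) - 25) = sqrt(503/6 - 25) = sqrt(353/6) = sqrt(2118)/6 ≈ 7.6703)
(n(246, v(-10)) + k) + 174117 = ((246 - 10) + sqrt(2118)/6) + 174117 = (236 + sqrt(2118)/6) + 174117 = 174353 + sqrt(2118)/6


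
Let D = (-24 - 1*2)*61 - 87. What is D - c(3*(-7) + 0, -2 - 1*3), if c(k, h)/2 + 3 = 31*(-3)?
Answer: -1481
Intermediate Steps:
c(k, h) = -192 (c(k, h) = -6 + 2*(31*(-3)) = -6 + 2*(-93) = -6 - 186 = -192)
D = -1673 (D = (-24 - 2)*61 - 87 = -26*61 - 87 = -1586 - 87 = -1673)
D - c(3*(-7) + 0, -2 - 1*3) = -1673 - 1*(-192) = -1673 + 192 = -1481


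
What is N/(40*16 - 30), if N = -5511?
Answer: -5511/610 ≈ -9.0344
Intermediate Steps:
N/(40*16 - 30) = -5511/(40*16 - 30) = -5511/(640 - 30) = -5511/610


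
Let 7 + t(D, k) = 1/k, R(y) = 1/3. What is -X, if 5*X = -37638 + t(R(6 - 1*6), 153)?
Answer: 5759684/765 ≈ 7529.0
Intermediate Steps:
R(y) = 1/3
t(D, k) = -7 + 1/k
X = -5759684/765 (X = (-37638 + (-7 + 1/153))/5 = (-37638 - 1070/153)/5 = (1/5)*(-5759684/153) = -5759684/765 ≈ -7529.0)
-X = -1*(-5759684/765) = 5759684/765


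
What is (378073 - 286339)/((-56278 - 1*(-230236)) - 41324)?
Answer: 45867/66317 ≈ 0.69163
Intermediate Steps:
(378073 - 286339)/((-56278 - 1*(-230236)) - 41324) = 91734/((-56278 + 230236) - 41324) = 91734/(173958 - 41324) = 91734/132634 = 91734*(1/132634) = 45867/66317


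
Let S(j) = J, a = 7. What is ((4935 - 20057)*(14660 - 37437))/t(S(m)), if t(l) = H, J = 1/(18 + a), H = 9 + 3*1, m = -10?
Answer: 172216897/6 ≈ 2.8703e+7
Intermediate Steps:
H = 12 (H = 9 + 3 = 12)
J = 1/25 (J = 1/(18 + 7) = 1/25 ≈ 0.040000)
S(j) = 1/25
t(l) = 12
((4935 - 20057)*(14660 - 37437))/t(S(m)) = ((4935 - 20057)*(14660 - 37437))/12 = -15122*(-22777)*(1/12) = 344433794*(1/12) = 172216897/6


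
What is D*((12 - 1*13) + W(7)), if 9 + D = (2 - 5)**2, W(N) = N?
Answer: 0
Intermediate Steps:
D = 0 (D = -9 + (2 - 5)**2 = -9 + (-3)**2 = -9 + 9 = 0)
D*((12 - 1*13) + W(7)) = 0*((12 - 1*13) + 7) = 0*((12 - 13) + 7) = 0*(-1 + 7) = 0*6 = 0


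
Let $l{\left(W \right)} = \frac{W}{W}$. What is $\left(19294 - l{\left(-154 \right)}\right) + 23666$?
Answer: $42959$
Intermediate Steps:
$l{\left(W \right)} = 1$
$\left(19294 - l{\left(-154 \right)}\right) + 23666 = \left(19294 - 1\right) + 23666 = 19293 + 23666 = 42959$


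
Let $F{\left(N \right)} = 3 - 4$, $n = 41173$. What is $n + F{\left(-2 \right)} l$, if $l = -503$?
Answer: $41676$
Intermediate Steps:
$F{\left(N \right)} = -1$ ($F{\left(N \right)} = 3 - 4 = -1$)
$n + F{\left(-2 \right)} l = 41173 - -503 = 41173 + 503 = 41676$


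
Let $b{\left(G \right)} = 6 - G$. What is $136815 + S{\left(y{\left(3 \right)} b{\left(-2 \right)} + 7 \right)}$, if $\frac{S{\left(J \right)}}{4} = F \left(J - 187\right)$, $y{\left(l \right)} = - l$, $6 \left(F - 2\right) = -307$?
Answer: $176935$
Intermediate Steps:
$F = - \frac{295}{6}$ ($F = 2 + \frac{1}{6} \left(-307\right) = 2 - \frac{307}{6} = - \frac{295}{6} \approx -49.167$)
$S{\left(J \right)} = \frac{110330}{3} - \frac{590 J}{3}$ ($S{\left(J \right)} = 4 \left(- \frac{295 \left(J - 187\right)}{6}\right) = 4 \left(- \frac{295 \left(-187 + J\right)}{6}\right) = 4 \left(\frac{55165}{6} - \frac{295 J}{6}\right) = \frac{110330}{3} - \frac{590 J}{3}$)
$136815 + S{\left(y{\left(3 \right)} b{\left(-2 \right)} + 7 \right)} = 136815 + \left(\frac{110330}{3} - \frac{590 \left(\left(-1\right) 3 \left(6 - -2\right) + 7\right)}{3}\right) = 136815 + \left(\frac{110330}{3} - \frac{590 \left(- 3 \left(6 + 2\right) + 7\right)}{3}\right) = 136815 + \left(\frac{110330}{3} - \frac{590 \left(\left(-3\right) 8 + 7\right)}{3}\right) = 136815 + \left(\frac{110330}{3} - \frac{590 \left(-24 + 7\right)}{3}\right) = 136815 + \left(\frac{110330}{3} - - \frac{10030}{3}\right) = 136815 + \left(\frac{110330}{3} + \frac{10030}{3}\right) = 136815 + 40120 = 176935$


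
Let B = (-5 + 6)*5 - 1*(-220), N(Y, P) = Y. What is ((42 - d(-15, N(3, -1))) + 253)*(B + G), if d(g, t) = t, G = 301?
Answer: 153592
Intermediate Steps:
B = 225 (B = 1*5 + 220 = 5 + 220 = 225)
((42 - d(-15, N(3, -1))) + 253)*(B + G) = ((42 - 1*3) + 253)*(225 + 301) = ((42 - 3) + 253)*526 = (39 + 253)*526 = 292*526 = 153592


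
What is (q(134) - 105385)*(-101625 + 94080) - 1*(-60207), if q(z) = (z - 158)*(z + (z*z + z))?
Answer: 4095191952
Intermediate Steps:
q(z) = (-158 + z)*(z² + 2*z) (q(z) = (-158 + z)*(z + (z² + z)) = (-158 + z)*(z + (z + z²)) = (-158 + z)*(z² + 2*z))
(q(134) - 105385)*(-101625 + 94080) - 1*(-60207) = (134*(-316 + 134² - 156*134) - 105385)*(-101625 + 94080) - 1*(-60207) = (134*(-316 + 17956 - 20904) - 105385)*(-7545) + 60207 = (134*(-3264) - 105385)*(-7545) + 60207 = (-437376 - 105385)*(-7545) + 60207 = -542761*(-7545) + 60207 = 4095131745 + 60207 = 4095191952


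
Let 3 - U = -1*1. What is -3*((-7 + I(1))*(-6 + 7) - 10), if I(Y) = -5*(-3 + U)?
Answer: 66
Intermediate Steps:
U = 4 (U = 3 - (-1) = 3 - 1*(-1) = 3 + 1 = 4)
I(Y) = -5 (I(Y) = -5*(-3 + 4) = -5*1 = -5)
-3*((-7 + I(1))*(-6 + 7) - 10) = -3*((-7 - 5)*(-6 + 7) - 10) = -3*(-12*1 - 10) = -3*(-12 - 10) = -3*(-22) = 66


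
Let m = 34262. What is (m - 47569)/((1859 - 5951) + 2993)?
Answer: 1901/157 ≈ 12.108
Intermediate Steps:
(m - 47569)/((1859 - 5951) + 2993) = (34262 - 47569)/((1859 - 5951) + 2993) = -13307/(-4092 + 2993) = -13307/(-1099) = -13307*(-1/1099) = 1901/157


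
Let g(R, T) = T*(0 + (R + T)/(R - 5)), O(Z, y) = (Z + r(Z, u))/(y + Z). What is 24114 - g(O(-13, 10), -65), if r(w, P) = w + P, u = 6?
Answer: 21839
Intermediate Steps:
r(w, P) = P + w
O(Z, y) = (6 + 2*Z)/(Z + y) (O(Z, y) = (Z + (6 + Z))/(y + Z) = (6 + 2*Z)/(Z + y))
g(R, T) = T*(R + T)/(-5 + R) (g(R, T) = T*(0 + (R + T)/(-5 + R)) = T*((R + T)/(-5 + R)) = T*(R + T)/(-5 + R))
24114 - g(O(-13, 10), -65) = 24114 - (-65)*(2*(3 - 13)/(-13 + 10) - 65)/(-5 + 2*(3 - 13)/(-13 + 10)) = 24114 - (-65)*(2*(-10)/(-3) - 65)/(-5 + 2*(-10)/(-3)) = 24114 - (-65)*(2*(-1/3)*(-10) - 65)/(-5 + 2*(-1/3)*(-10)) = 24114 - (-65)*(20/3 - 65)/(-5 + 20/3) = 24114 - (-65)*(-175)/(5/3*3) = 24114 - (-65)*3*(-175)/(5*3) = 24114 - 1*2275 = 24114 - 2275 = 21839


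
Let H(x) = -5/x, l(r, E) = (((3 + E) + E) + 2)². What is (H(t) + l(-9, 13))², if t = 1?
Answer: 913936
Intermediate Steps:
l(r, E) = (5 + 2*E)² (l(r, E) = ((3 + 2*E) + 2)² = (5 + 2*E)²)
(H(t) + l(-9, 13))² = (-5/1 + (5 + 2*13)²)² = (-5*1 + (5 + 26)²)² = (-5 + 31²)² = (-5 + 961)² = 956² = 913936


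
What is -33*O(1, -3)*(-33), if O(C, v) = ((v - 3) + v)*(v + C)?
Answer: 19602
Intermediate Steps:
O(C, v) = (-3 + 2*v)*(C + v) (O(C, v) = ((-3 + v) + v)*(C + v) = (-3 + 2*v)*(C + v))
-33*O(1, -3)*(-33) = -33*(-3*1 - 3*(-3) + 2*(-3)² + 2*1*(-3))*(-33) = -33*(-3 + 9 + 2*9 - 6)*(-33) = -33*(-3 + 9 + 18 - 6)*(-33) = -33*18*(-33) = -594*(-33) = 19602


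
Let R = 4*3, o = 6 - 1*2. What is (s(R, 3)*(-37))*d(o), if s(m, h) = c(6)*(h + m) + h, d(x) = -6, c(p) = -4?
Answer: -12654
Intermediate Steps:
o = 4 (o = 6 - 2 = 4)
R = 12
s(m, h) = -4*m - 3*h (s(m, h) = -4*(h + m) + h = (-4*h - 4*m) + h = -4*m - 3*h)
(s(R, 3)*(-37))*d(o) = ((-4*12 - 3*3)*(-37))*(-6) = ((-48 - 9)*(-37))*(-6) = -57*(-37)*(-6) = 2109*(-6) = -12654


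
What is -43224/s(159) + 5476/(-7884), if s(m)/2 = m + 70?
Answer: -42910753/451359 ≈ -95.070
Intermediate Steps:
s(m) = 140 + 2*m (s(m) = 2*(m + 70) = 2*(70 + m) = 140 + 2*m)
-43224/s(159) + 5476/(-7884) = -43224/(140 + 2*159) + 5476/(-7884) = -43224/(140 + 318) + 5476*(-1/7884) = -43224/458 - 1369/1971 = -43224*1/458 - 1369/1971 = -21612/229 - 1369/1971 = -42910753/451359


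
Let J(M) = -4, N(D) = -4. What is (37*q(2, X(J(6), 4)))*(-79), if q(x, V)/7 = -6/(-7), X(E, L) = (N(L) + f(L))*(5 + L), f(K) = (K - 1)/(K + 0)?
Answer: -17538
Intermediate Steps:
f(K) = (-1 + K)/K
X(E, L) = (-4 + (-1 + L)/L)*(5 + L)
q(x, V) = 6 (q(x, V) = 7*(-6/(-7)) = 7*(-6*(-1/7)) = 7*(6/7) = 6)
(37*q(2, X(J(6), 4)))*(-79) = (37*6)*(-79) = 222*(-79) = -17538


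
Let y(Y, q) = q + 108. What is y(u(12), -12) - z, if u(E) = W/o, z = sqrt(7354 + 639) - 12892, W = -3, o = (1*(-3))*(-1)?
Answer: 12988 - sqrt(7993) ≈ 12899.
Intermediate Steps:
o = 3 (o = -3*(-1) = 3)
z = -12892 + sqrt(7993) (z = sqrt(7993) - 12892 = -12892 + sqrt(7993) ≈ -12803.)
u(E) = -1 (u(E) = -3/3 = -3*1/3 = -1)
y(Y, q) = 108 + q
y(u(12), -12) - z = (108 - 12) - (-12892 + sqrt(7993)) = 96 + (12892 - sqrt(7993)) = 12988 - sqrt(7993)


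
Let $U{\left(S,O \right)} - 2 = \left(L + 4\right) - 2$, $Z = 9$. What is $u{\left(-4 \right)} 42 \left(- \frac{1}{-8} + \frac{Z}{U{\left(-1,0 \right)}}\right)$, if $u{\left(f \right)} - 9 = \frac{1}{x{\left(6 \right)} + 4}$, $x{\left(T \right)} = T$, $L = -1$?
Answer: $\frac{9555}{8} \approx 1194.4$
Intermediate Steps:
$U{\left(S,O \right)} = 3$ ($U{\left(S,O \right)} = 2 + \left(\left(-1 + 4\right) - 2\right) = 2 + \left(3 - 2\right) = 2 + 1 = 3$)
$u{\left(f \right)} = \frac{91}{10}$ ($u{\left(f \right)} = 9 + \frac{1}{6 + 4} = 9 + \frac{1}{10} = \frac{91}{10}$)
$u{\left(-4 \right)} 42 \left(- \frac{1}{-8} + \frac{Z}{U{\left(-1,0 \right)}}\right) = \frac{91}{10} \cdot 42 \left(- \frac{1}{-8} + \frac{9}{3}\right) = \frac{1911 \left(\left(-1\right) \left(- \frac{1}{8}\right) + 9 \cdot \frac{1}{3}\right)}{5} = \frac{1911 \left(\frac{1}{8} + 3\right)}{5} = \frac{1911}{5} \cdot \frac{25}{8} = \frac{9555}{8}$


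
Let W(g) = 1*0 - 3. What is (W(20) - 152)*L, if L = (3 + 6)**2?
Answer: -12555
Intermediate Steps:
W(g) = -3 (W(g) = 0 - 3 = -3)
L = 81 (L = 9**2 = 81)
(W(20) - 152)*L = (-3 - 152)*81 = -155*81 = -12555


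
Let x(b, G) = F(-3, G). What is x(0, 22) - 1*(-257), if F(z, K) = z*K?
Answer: 191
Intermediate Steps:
F(z, K) = K*z
x(b, G) = -3*G (x(b, G) = G*(-3) = -3*G)
x(0, 22) - 1*(-257) = -3*22 - 1*(-257) = -66 + 257 = 191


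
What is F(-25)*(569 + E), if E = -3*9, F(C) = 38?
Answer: 20596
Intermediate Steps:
E = -27
F(-25)*(569 + E) = 38*(569 - 27) = 38*542 = 20596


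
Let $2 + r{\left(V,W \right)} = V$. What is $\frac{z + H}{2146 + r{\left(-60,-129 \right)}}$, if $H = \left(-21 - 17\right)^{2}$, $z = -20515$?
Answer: $- \frac{19071}{2084} \approx -9.1512$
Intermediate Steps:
$H = 1444$ ($H = \left(-38\right)^{2} = 1444$)
$r{\left(V,W \right)} = -2 + V$
$\frac{z + H}{2146 + r{\left(-60,-129 \right)}} = \frac{-20515 + 1444}{2146 - 62} = - \frac{19071}{2146 - 62} = - \frac{19071}{2084}$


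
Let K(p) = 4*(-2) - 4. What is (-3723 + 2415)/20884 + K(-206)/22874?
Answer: -3771225/59712577 ≈ -0.063156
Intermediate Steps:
K(p) = -12 (K(p) = -8 - 4 = -12)
(-3723 + 2415)/20884 + K(-206)/22874 = (-3723 + 2415)/20884 - 12/22874 = -1308*1/20884 - 12*1/22874 = -327/5221 - 6/11437 = -3771225/59712577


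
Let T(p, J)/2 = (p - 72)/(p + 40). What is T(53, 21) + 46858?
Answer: 4357756/93 ≈ 46858.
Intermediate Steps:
T(p, J) = 2*(-72 + p)/(40 + p) (T(p, J) = 2*((p - 72)/(p + 40)) = 2*((-72 + p)/(40 + p)) = 2*(-72 + p)/(40 + p))
T(53, 21) + 46858 = 2*(-72 + 53)/(40 + 53) + 46858 = 2*(-19)/93 + 46858 = 2*(1/93)*(-19) + 46858 = -38/93 + 46858 = 4357756/93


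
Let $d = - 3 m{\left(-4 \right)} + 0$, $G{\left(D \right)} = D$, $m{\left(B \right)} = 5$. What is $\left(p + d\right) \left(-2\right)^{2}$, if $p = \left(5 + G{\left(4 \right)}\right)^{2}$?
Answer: $264$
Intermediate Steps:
$d = -15$ ($d = \left(-3\right) 5 + 0 = -15 + 0 = -15$)
$p = 81$ ($p = \left(5 + 4\right)^{2} = 9^{2} = 81$)
$\left(p + d\right) \left(-2\right)^{2} = \left(81 - 15\right) \left(-2\right)^{2} = 66 \cdot 4 = 264$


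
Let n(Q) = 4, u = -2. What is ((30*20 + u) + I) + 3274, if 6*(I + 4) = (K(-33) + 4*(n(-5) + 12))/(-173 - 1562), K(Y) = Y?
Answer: 40265849/10410 ≈ 3868.0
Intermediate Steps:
I = -41671/10410 (I = -4 + ((-33 + 4*(4 + 12))/(-173 - 1562))/6 = -4 + ((-33 + 4*16)/(-1735))/6 = -4 + ((-33 + 64)*(-1/1735))/6 = -4 + (31*(-1/1735))/6 = -4 + (⅙)*(-31/1735) = -4 - 31/10410 = -41671/10410 ≈ -4.0030)
((30*20 + u) + I) + 3274 = ((30*20 - 2) - 41671/10410) + 3274 = ((600 - 2) - 41671/10410) + 3274 = (598 - 41671/10410) + 3274 = 6183509/10410 + 3274 = 40265849/10410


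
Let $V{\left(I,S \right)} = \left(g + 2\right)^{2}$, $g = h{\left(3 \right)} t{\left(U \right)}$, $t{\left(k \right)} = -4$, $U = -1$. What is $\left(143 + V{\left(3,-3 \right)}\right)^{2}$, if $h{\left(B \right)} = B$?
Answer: $59049$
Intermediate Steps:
$g = -12$ ($g = 3 \left(-4\right) = -12$)
$V{\left(I,S \right)} = 100$ ($V{\left(I,S \right)} = \left(-12 + 2\right)^{2} = \left(-10\right)^{2} = 100$)
$\left(143 + V{\left(3,-3 \right)}\right)^{2} = \left(143 + 100\right)^{2} = 243^{2} = 59049$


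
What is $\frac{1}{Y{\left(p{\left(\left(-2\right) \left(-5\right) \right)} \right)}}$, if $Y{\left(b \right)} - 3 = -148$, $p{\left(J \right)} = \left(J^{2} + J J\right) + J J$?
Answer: $- \frac{1}{145} \approx -0.0068966$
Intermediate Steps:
$p{\left(J \right)} = 3 J^{2}$ ($p{\left(J \right)} = \left(J^{2} + J^{2}\right) + J^{2} = 2 J^{2} + J^{2} = 3 J^{2}$)
$Y{\left(b \right)} = -145$ ($Y{\left(b \right)} = 3 - 148 = -145$)
$\frac{1}{Y{\left(p{\left(\left(-2\right) \left(-5\right) \right)} \right)}} = \frac{1}{-145} = - \frac{1}{145}$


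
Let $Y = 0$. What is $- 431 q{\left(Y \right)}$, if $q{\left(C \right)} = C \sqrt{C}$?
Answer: $0$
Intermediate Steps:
$q{\left(C \right)} = C^{\frac{3}{2}}$
$- 431 q{\left(Y \right)} = - 431 \cdot 0^{\frac{3}{2}} = \left(-431\right) 0 = 0$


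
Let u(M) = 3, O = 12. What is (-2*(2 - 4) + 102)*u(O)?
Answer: 318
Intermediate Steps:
(-2*(2 - 4) + 102)*u(O) = (-2*(2 - 4) + 102)*3 = (-2*(-2) + 102)*3 = (4 + 102)*3 = 106*3 = 318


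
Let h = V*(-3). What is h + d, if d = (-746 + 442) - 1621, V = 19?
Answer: -1982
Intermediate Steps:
d = -1925 (d = -304 - 1621 = -1925)
h = -57 (h = 19*(-3) = -57)
h + d = -57 - 1925 = -1982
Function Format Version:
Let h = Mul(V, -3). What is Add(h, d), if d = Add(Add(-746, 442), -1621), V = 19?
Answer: -1982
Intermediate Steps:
d = -1925 (d = Add(-304, -1621) = -1925)
h = -57 (h = Mul(19, -3) = -57)
Add(h, d) = Add(-57, -1925) = -1982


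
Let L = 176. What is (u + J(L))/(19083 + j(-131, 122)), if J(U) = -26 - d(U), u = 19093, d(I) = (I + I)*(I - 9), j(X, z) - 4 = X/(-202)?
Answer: -2674278/1285235 ≈ -2.0808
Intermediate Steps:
j(X, z) = 4 - X/202 (j(X, z) = 4 + X/(-202) = 4 + X*(-1/202) = 4 - X/202)
d(I) = 2*I*(-9 + I) (d(I) = (2*I)*(-9 + I) = 2*I*(-9 + I))
J(U) = -26 - 2*U*(-9 + U)
(u + J(L))/(19083 + j(-131, 122)) = (19093 + (-26 - 2*176*(-9 + 176)))/(19083 + (4 - 1/202*(-131))) = (19093 + (-26 - 2*176*167))/(19083 + (4 + 131/202)) = (19093 + (-26 - 58784))/(19083 + 939/202) = (19093 - 58810)/(3855705/202) = -39717*202/3855705 = -2674278/1285235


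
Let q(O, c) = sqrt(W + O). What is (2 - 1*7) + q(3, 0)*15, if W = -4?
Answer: -5 + 15*I ≈ -5.0 + 15.0*I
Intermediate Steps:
q(O, c) = sqrt(-4 + O)
(2 - 1*7) + q(3, 0)*15 = (2 - 1*7) + sqrt(-4 + 3)*15 = (2 - 7) + sqrt(-1)*15 = -5 + I*15 = -5 + 15*I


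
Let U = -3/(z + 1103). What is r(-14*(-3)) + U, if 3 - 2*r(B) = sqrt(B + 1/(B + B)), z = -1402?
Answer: 903/598 - sqrt(74109)/84 ≈ -1.7308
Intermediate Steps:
r(B) = 3/2 - sqrt(B + 1/(2*B))/2 (r(B) = 3/2 - sqrt(B + 1/(B + B))/2 = 3/2 - sqrt(B + 1/(2*B))/2)
U = 3/299 (U = -3/(-1402 + 1103) = -3/(-299) = -1/299*(-3) = 3/299 ≈ 0.010033)
r(-14*(-3)) + U = (3/2 - sqrt(2)*sqrt((1 + 2*(-14*(-3))**2)/((-14*(-3))))/4) + 3/299 = (3/2 - sqrt(2)*sqrt((1 + 2*42**2)/42)/4) + 3/299 = (3/2 - sqrt(2)*sqrt((1 + 2*1764)/42)/4) + 3/299 = (3/2 - sqrt(2)*sqrt((1 + 3528)/42)/4) + 3/299 = (3/2 - sqrt(2)*sqrt((1/42)*3529)/4) + 3/299 = (3/2 - sqrt(2)*sqrt(3529/42)/4) + 3/299 = (3/2 - sqrt(2)*sqrt(148218)/42/4) + 3/299 = (3/2 - sqrt(74109)/84) + 3/299 = 903/598 - sqrt(74109)/84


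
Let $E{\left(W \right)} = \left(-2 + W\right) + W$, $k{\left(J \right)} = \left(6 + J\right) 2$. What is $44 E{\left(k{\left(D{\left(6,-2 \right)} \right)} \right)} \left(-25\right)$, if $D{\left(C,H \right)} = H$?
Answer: $-15400$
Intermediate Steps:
$k{\left(J \right)} = 12 + 2 J$
$E{\left(W \right)} = -2 + 2 W$
$44 E{\left(k{\left(D{\left(6,-2 \right)} \right)} \right)} \left(-25\right) = 44 \left(-2 + 2 \left(12 + 2 \left(-2\right)\right)\right) \left(-25\right) = 44 \left(-2 + 2 \left(12 - 4\right)\right) \left(-25\right) = 44 \left(-2 + 2 \cdot 8\right) \left(-25\right) = 44 \left(-2 + 16\right) \left(-25\right) = 44 \cdot 14 \left(-25\right) = 616 \left(-25\right) = -15400$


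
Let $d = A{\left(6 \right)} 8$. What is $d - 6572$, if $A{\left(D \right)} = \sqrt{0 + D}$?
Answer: $-6572 + 8 \sqrt{6} \approx -6552.4$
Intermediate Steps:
$A{\left(D \right)} = \sqrt{D}$
$d = 8 \sqrt{6}$ ($d = \sqrt{6} \cdot 8 = 8 \sqrt{6} \approx 19.596$)
$d - 6572 = 8 \sqrt{6} - 6572 = -6572 + 8 \sqrt{6}$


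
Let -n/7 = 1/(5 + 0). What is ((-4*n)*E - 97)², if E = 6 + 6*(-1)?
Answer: 9409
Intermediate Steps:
n = -7/5 (n = -7/(5 + 0) = -7/5 ≈ -1.4000)
E = 0 (E = 6 - 6 = 0)
((-4*n)*E - 97)² = (-4*(-7/5)*0 - 97)² = ((28/5)*0 - 97)² = (0 - 97)² = (-97)² = 9409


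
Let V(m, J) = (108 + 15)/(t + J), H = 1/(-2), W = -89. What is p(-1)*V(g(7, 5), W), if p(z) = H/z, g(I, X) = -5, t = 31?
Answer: -123/116 ≈ -1.0603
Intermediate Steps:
H = -½ ≈ -0.50000
p(z) = -1/(2*z)
V(m, J) = 123/(31 + J) (V(m, J) = (108 + 15)/(31 + J) = 123/(31 + J))
p(-1)*V(g(7, 5), W) = (-½/(-1))*(123/(31 - 89)) = (-½*(-1))*(123/(-58)) = (123*(-1/58))/2 = (½)*(-123/58) = -123/116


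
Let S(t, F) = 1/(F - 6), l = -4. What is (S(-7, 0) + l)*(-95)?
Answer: 2375/6 ≈ 395.83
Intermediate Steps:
S(t, F) = 1/(-6 + F)
(S(-7, 0) + l)*(-95) = (1/(-6 + 0) - 4)*(-95) = (1/(-6) - 4)*(-95) = (-1/6 - 4)*(-95) = -25/6*(-95) = 2375/6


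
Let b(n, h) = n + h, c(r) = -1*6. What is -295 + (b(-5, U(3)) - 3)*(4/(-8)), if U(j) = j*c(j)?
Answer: -282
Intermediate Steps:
c(r) = -6
U(j) = -6*j (U(j) = j*(-6) = -6*j)
b(n, h) = h + n
-295 + (b(-5, U(3)) - 3)*(4/(-8)) = -295 + ((-6*3 - 5) - 3)*(4/(-8)) = -295 + ((-18 - 5) - 3)*(4*(-⅛)) = -295 + (-23 - 3)*(-½) = -295 - 26*(-½) = -295 + 13 = -282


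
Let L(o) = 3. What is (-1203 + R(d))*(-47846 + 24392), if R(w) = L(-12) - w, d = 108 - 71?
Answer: 29012598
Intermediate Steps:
d = 37
R(w) = 3 - w
(-1203 + R(d))*(-47846 + 24392) = (-1203 + (3 - 1*37))*(-47846 + 24392) = (-1203 + (3 - 37))*(-23454) = (-1203 - 34)*(-23454) = -1237*(-23454) = 29012598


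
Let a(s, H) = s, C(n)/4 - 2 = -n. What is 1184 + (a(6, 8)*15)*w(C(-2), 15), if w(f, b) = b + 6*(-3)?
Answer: 914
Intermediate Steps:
C(n) = 8 - 4*n (C(n) = 8 + 4*(-n) = 8 - 4*n)
w(f, b) = -18 + b (w(f, b) = b - 18 = -18 + b)
1184 + (a(6, 8)*15)*w(C(-2), 15) = 1184 + (6*15)*(-18 + 15) = 1184 + 90*(-3) = 1184 - 270 = 914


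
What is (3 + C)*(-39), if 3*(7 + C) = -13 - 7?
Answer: 416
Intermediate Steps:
C = -41/3 (C = -7 + (-13 - 7)/3 = -7 + (⅓)*(-20) = -7 - 20/3 = -41/3 ≈ -13.667)
(3 + C)*(-39) = (3 - 41/3)*(-39) = -32/3*(-39) = 416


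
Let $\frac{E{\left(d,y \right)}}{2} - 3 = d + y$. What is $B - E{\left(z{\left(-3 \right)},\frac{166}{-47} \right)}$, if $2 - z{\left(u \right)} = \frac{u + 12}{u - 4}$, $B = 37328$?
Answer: $\frac{12279100}{329} \approx 37323.0$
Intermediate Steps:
$z{\left(u \right)} = 2 - \frac{12 + u}{-4 + u}$ ($z{\left(u \right)} = 2 - \frac{u + 12}{u - 4} = 2 - \frac{12 + u}{-4 + u}$)
$E{\left(d,y \right)} = 6 + 2 d + 2 y$ ($E{\left(d,y \right)} = 6 + 2 \left(d + y\right) = 6 + \left(2 d + 2 y\right) = 6 + 2 d + 2 y$)
$B - E{\left(z{\left(-3 \right)},\frac{166}{-47} \right)} = 37328 - \left(6 + 2 \frac{-20 - 3}{-4 - 3} + 2 \frac{166}{-47}\right) = 37328 - \left(6 + 2 \frac{1}{-7} \left(-23\right) + 2 \cdot 166 \left(- \frac{1}{47}\right)\right) = 37328 - \left(6 + 2 \left(\left(- \frac{1}{7}\right) \left(-23\right)\right) + 2 \left(- \frac{166}{47}\right)\right) = 37328 - \left(6 + 2 \cdot \frac{23}{7} - \frac{332}{47}\right) = 37328 - \left(6 + \frac{46}{7} - \frac{332}{47}\right) = 37328 - \frac{1812}{329} = \frac{12279100}{329}$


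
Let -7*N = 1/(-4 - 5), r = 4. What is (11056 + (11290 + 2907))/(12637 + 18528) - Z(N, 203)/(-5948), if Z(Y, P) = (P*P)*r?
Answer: 1321829696/46342355 ≈ 28.523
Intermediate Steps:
N = 1/63 (N = -1/(7*(-4 - 5)) = -1/7/(-9) = -1/7*(-1/9) = 1/63 ≈ 0.015873)
Z(Y, P) = 4*P**2 (Z(Y, P) = (P*P)*4 = P**2*4 = 4*P**2)
(11056 + (11290 + 2907))/(12637 + 18528) - Z(N, 203)/(-5948) = (11056 + (11290 + 2907))/(12637 + 18528) - 4*203**2/(-5948) = (11056 + 14197)/31165 - 4*41209*(-1)/5948 = 25253*(1/31165) - 164836*(-1)/5948 = 25253/31165 - 1*(-41209/1487) = 25253/31165 + 41209/1487 = 1321829696/46342355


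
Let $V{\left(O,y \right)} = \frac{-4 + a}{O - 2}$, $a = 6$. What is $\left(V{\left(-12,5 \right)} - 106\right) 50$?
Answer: $- \frac{37150}{7} \approx -5307.1$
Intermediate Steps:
$V{\left(O,y \right)} = \frac{2}{-2 + O}$ ($V{\left(O,y \right)} = \frac{-4 + 6}{O - 2} = \frac{2}{-2 + O}$)
$\left(V{\left(-12,5 \right)} - 106\right) 50 = \left(\frac{2}{-2 - 12} - 106\right) 50 = \left(\frac{2}{-14} - 106\right) 50 = \left(2 \left(- \frac{1}{14}\right) - 106\right) 50 = \left(- \frac{1}{7} - 106\right) 50 = \left(- \frac{743}{7}\right) 50 = - \frac{37150}{7}$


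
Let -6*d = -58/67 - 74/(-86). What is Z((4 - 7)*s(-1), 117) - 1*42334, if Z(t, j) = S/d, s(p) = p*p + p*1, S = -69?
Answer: -609248/5 ≈ -1.2185e+5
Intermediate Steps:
s(p) = p + p² (s(p) = p² + p = p + p²)
d = 5/5762 (d = -(-58/67 - 74/(-86))/6 = -(-58*1/67 - 74*(-1/86))/6 = -(-58/67 + 37/43)/6 = -⅙*(-15/2881) = 5/5762 ≈ 0.00086775)
Z(t, j) = -397578/5 (Z(t, j) = -69/5/5762 = -69*5762/5 = -397578/5)
Z((4 - 7)*s(-1), 117) - 1*42334 = -397578/5 - 1*42334 = -397578/5 - 42334 = -609248/5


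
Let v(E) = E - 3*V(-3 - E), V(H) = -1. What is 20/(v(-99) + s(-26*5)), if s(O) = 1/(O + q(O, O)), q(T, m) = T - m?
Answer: -2600/12481 ≈ -0.20832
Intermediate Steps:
v(E) = 3 + E (v(E) = E - 3*(-1) = E + 3 = 3 + E)
s(O) = 1/O (s(O) = 1/(O + (O - O)) = 1/(O + 0) = 1/O)
20/(v(-99) + s(-26*5)) = 20/((3 - 99) + 1/(-26*5)) = 20/(-96 + 1/(-130)) = 20/(-96 - 1/130) = 20/(-12481/130) = -130/12481*20 = -2600/12481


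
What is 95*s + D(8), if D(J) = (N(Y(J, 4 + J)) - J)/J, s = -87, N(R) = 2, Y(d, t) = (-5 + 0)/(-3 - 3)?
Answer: -33063/4 ≈ -8265.8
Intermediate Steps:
Y(d, t) = ⅚ (Y(d, t) = -5/(-6) = -5*(-⅙) = ⅚)
D(J) = (2 - J)/J
95*s + D(8) = 95*(-87) + (2 - 1*8)/8 = -8265 + (2 - 8)/8 = -8265 + (⅛)*(-6) = -8265 - ¾ = -33063/4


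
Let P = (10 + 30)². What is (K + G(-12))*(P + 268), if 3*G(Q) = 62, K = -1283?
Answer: -7074116/3 ≈ -2.3580e+6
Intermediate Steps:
G(Q) = 62/3 (G(Q) = (⅓)*62 = 62/3)
P = 1600 (P = 40² = 1600)
(K + G(-12))*(P + 268) = (-1283 + 62/3)*(1600 + 268) = -3787/3*1868 = -7074116/3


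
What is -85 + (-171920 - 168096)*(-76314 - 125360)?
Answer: 68572386699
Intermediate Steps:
-85 + (-171920 - 168096)*(-76314 - 125360) = -85 - 340016*(-201674) = -85 + 68572386784 = 68572386699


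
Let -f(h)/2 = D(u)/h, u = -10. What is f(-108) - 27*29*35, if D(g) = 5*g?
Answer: -739960/27 ≈ -27406.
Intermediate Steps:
f(h) = 100/h (f(h) = -2*5*(-10)/h = -(-100)/h = 100/h)
f(-108) - 27*29*35 = 100/(-108) - 27*29*35 = 100*(-1/108) - 783*35 = -25/27 - 27405 = -739960/27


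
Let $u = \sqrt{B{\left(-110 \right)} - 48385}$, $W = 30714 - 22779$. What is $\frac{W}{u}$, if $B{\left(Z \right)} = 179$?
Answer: $- \frac{7935 i \sqrt{48206}}{48206} \approx - 36.141 i$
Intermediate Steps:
$W = 7935$
$u = i \sqrt{48206}$ ($u = \sqrt{179 - 48385} = \sqrt{-48206} = i \sqrt{48206} \approx 219.56 i$)
$\frac{W}{u} = \frac{7935}{i \sqrt{48206}} = 7935 \left(- \frac{i \sqrt{48206}}{48206}\right) = - \frac{7935 i \sqrt{48206}}{48206}$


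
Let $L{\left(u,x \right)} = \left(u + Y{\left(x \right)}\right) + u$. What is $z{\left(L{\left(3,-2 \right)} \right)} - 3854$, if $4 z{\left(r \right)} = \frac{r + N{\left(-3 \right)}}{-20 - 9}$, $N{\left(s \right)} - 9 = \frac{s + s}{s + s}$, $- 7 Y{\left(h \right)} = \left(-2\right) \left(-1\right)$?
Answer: $- \frac{1564779}{406} \approx -3854.1$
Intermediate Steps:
$Y{\left(h \right)} = - \frac{2}{7}$ ($Y{\left(h \right)} = - \frac{\left(-2\right) \left(-1\right)}{7} = \left(- \frac{1}{7}\right) 2 = - \frac{2}{7}$)
$N{\left(s \right)} = 10$ ($N{\left(s \right)} = 9 + \frac{s + s}{s + s} = 9 + \frac{2 s}{2 s} = 9 + 2 s \frac{1}{2 s} = 9 + 1 = 10$)
$L{\left(u,x \right)} = - \frac{2}{7} + 2 u$ ($L{\left(u,x \right)} = \left(u - \frac{2}{7}\right) + u = \left(- \frac{2}{7} + u\right) + u = - \frac{2}{7} + 2 u$)
$z{\left(r \right)} = - \frac{5}{58} - \frac{r}{116}$ ($z{\left(r \right)} = \frac{\left(r + 10\right) \frac{1}{-20 - 9}}{4} = \frac{\left(10 + r\right) \frac{1}{-29}}{4} = \frac{\left(10 + r\right) \left(- \frac{1}{29}\right)}{4} = \frac{- \frac{10}{29} - \frac{r}{29}}{4} = - \frac{5}{58} - \frac{r}{116}$)
$z{\left(L{\left(3,-2 \right)} \right)} - 3854 = \left(- \frac{5}{58} - \frac{- \frac{2}{7} + 2 \cdot 3}{116}\right) - 3854 = \left(- \frac{5}{58} - \frac{- \frac{2}{7} + 6}{116}\right) - 3854 = \left(- \frac{5}{58} - \frac{10}{203}\right) - 3854 = - \frac{55}{406} - 3854 = - \frac{1564779}{406}$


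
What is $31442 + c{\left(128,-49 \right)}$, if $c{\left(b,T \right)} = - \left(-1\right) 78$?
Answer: $31520$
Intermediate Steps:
$c{\left(b,T \right)} = 78$ ($c{\left(b,T \right)} = \left(-1\right) \left(-78\right) = 78$)
$31442 + c{\left(128,-49 \right)} = 31442 + 78 = 31520$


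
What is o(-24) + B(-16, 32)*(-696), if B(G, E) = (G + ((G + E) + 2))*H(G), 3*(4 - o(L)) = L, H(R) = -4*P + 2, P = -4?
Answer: -25044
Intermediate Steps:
H(R) = 18 (H(R) = -4*(-4) + 2 = 16 + 2 = 18)
o(L) = 4 - L/3
B(G, E) = 36 + 18*E + 36*G (B(G, E) = (G + ((G + E) + 2))*18 = (G + ((E + G) + 2))*18 = (G + (2 + E + G))*18 = (2 + E + 2*G)*18 = 36 + 18*E + 36*G)
o(-24) + B(-16, 32)*(-696) = (4 - ⅓*(-24)) + (36 + 18*32 + 36*(-16))*(-696) = (4 + 8) + (36 + 576 - 576)*(-696) = 12 + 36*(-696) = 12 - 25056 = -25044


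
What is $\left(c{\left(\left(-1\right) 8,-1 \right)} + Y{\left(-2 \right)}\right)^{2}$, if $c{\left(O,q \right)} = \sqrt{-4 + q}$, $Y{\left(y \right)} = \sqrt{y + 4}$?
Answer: $-3 + 2 i \sqrt{10} \approx -3.0 + 6.3246 i$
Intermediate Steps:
$Y{\left(y \right)} = \sqrt{4 + y}$
$\left(c{\left(\left(-1\right) 8,-1 \right)} + Y{\left(-2 \right)}\right)^{2} = \left(\sqrt{-4 - 1} + \sqrt{4 - 2}\right)^{2} = \left(\sqrt{-5} + \sqrt{2}\right)^{2} = \left(i \sqrt{5} + \sqrt{2}\right)^{2} = \left(\sqrt{2} + i \sqrt{5}\right)^{2}$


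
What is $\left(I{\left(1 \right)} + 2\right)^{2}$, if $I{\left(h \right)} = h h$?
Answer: $9$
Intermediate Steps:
$I{\left(h \right)} = h^{2}$
$\left(I{\left(1 \right)} + 2\right)^{2} = \left(1^{2} + 2\right)^{2} = \left(1 + 2\right)^{2} = 3^{2} = 9$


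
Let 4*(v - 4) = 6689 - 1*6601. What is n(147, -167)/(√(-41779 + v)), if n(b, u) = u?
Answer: 167*I*√41753/41753 ≈ 0.81728*I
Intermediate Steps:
v = 26 (v = 4 + (6689 - 1*6601)/4 = 4 + (6689 - 6601)/4 = 4 + (¼)*88 = 4 + 22 = 26)
n(147, -167)/(√(-41779 + v)) = -167/√(-41779 + 26) = -167*(-I*√41753/41753) = -(-167)*I*√41753/41753 = 167*I*√41753/41753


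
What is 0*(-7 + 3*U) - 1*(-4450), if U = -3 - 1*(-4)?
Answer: 4450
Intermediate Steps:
U = 1 (U = -3 + 4 = 1)
0*(-7 + 3*U) - 1*(-4450) = 0*(-7 + 3*1) - 1*(-4450) = 0*(-7 + 3) + 4450 = 0*(-4) + 4450 = 0 + 4450 = 4450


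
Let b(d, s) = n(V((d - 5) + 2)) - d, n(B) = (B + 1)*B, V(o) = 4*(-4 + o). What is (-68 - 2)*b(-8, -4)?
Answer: -248360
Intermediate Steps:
V(o) = -16 + 4*o
n(B) = B*(1 + B) (n(B) = (1 + B)*B = B*(1 + B))
b(d, s) = -d + (-28 + 4*d)*(-27 + 4*d) (b(d, s) = (-16 + 4*((d - 5) + 2))*(1 + (-16 + 4*((d - 5) + 2))) - d = (-16 + 4*((-5 + d) + 2))*(1 + (-16 + 4*((-5 + d) + 2))) - d = (-16 + 4*(-3 + d))*(1 + (-16 + 4*(-3 + d))) - d = (-16 + (-12 + 4*d))*(1 + (-16 + (-12 + 4*d))) - d = (-28 + 4*d)*(1 + (-28 + 4*d)) - d = (-28 + 4*d)*(-27 + 4*d) - d = -d + (-28 + 4*d)*(-27 + 4*d))
(-68 - 2)*b(-8, -4) = (-68 - 2)*(756 - 221*(-8) + 16*(-8)**2) = -70*(756 + 1768 + 16*64) = -70*(756 + 1768 + 1024) = -70*3548 = -248360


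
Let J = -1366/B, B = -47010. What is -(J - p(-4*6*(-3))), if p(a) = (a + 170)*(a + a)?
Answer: 819101557/23505 ≈ 34848.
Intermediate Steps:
p(a) = 2*a*(170 + a) (p(a) = (170 + a)*(2*a) = 2*a*(170 + a))
J = 683/23505 (J = -1366/(-47010) = -1366*(-1/47010) = 683/23505 ≈ 0.029058)
-(J - p(-4*6*(-3))) = -(683/23505 - 2*-4*6*(-3)*(170 - 4*6*(-3))) = -(683/23505 - 2*(-24*(-3))*(170 - 24*(-3))) = -(683/23505 - 2*72*(170 + 72)) = -(683/23505 - 2*72*242) = -(683/23505 - 1*34848) = -(683/23505 - 34848) = -1*(-819101557/23505) = 819101557/23505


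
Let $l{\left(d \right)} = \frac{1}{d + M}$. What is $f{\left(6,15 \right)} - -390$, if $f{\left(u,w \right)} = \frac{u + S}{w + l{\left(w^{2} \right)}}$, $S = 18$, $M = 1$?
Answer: $\frac{1327914}{3391} \approx 391.6$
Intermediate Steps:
$l{\left(d \right)} = \frac{1}{1 + d}$ ($l{\left(d \right)} = \frac{1}{d + 1} = \frac{1}{1 + d}$)
$f{\left(u,w \right)} = \frac{18 + u}{w + \frac{1}{1 + w^{2}}}$ ($f{\left(u,w \right)} = \frac{u + 18}{w + \frac{1}{1 + w^{2}}} = \frac{18 + u}{w + \frac{1}{1 + w^{2}}}$)
$f{\left(6,15 \right)} - -390 = \frac{\left(1 + 15^{2}\right) \left(18 + 6\right)}{1 + 15 \left(1 + 15^{2}\right)} - -390 = \frac{1}{1 + 15 \left(1 + 225\right)} \left(1 + 225\right) 24 + 390 = \frac{1}{1 + 15 \cdot 226} \cdot 226 \cdot 24 + 390 = \frac{1}{1 + 3390} \cdot 226 \cdot 24 + 390 = \frac{1}{3391} \cdot 226 \cdot 24 + 390 = \frac{5424}{3391} + 390 = \frac{1327914}{3391}$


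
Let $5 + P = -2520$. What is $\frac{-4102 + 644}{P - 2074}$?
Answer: $\frac{494}{657} \approx 0.7519$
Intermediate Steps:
$P = -2525$ ($P = -5 - 2520 = -2525$)
$\frac{-4102 + 644}{P - 2074} = \frac{-4102 + 644}{-2525 - 2074} = - \frac{3458}{-4599} = \left(-3458\right) \left(- \frac{1}{4599}\right) = \frac{494}{657}$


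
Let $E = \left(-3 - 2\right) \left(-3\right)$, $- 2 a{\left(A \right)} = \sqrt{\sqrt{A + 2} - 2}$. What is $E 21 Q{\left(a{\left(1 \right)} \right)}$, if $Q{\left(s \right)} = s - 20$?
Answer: $-6300 - \frac{315 i \sqrt{2 - \sqrt{3}}}{2} \approx -6300.0 - 81.528 i$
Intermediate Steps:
$a{\left(A \right)} = - \frac{\sqrt{-2 + \sqrt{2 + A}}}{2}$ ($a{\left(A \right)} = - \frac{\sqrt{\sqrt{A + 2} - 2}}{2} = - \frac{\sqrt{\sqrt{2 + A} - 2}}{2} = - \frac{\sqrt{-2 + \sqrt{2 + A}}}{2}$)
$Q{\left(s \right)} = -20 + s$ ($Q{\left(s \right)} = s - 20 = -20 + s$)
$E = 15$ ($E = \left(-5\right) \left(-3\right) = 15$)
$E 21 Q{\left(a{\left(1 \right)} \right)} = 15 \cdot 21 \left(-20 - \frac{\sqrt{-2 + \sqrt{2 + 1}}}{2}\right) = 315 \left(-20 - \frac{\sqrt{-2 + \sqrt{3}}}{2}\right) = -6300 - \frac{315 \sqrt{-2 + \sqrt{3}}}{2}$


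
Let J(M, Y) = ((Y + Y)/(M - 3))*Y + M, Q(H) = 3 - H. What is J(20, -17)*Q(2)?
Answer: 54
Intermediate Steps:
J(M, Y) = M + 2*Y**2/(-3 + M) (J(M, Y) = ((2*Y)/(-3 + M))*Y + M = (2*Y/(-3 + M))*Y + M = 2*Y**2/(-3 + M) + M = M + 2*Y**2/(-3 + M))
J(20, -17)*Q(2) = ((20**2 - 3*20 + 2*(-17)**2)/(-3 + 20))*(3 - 1*2) = ((400 - 60 + 2*289)/17)*(3 - 2) = ((400 - 60 + 578)/17)*1 = ((1/17)*918)*1 = 54*1 = 54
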